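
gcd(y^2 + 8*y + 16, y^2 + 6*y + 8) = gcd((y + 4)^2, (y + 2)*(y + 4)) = y + 4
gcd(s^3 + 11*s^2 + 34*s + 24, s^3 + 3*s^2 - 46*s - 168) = s^2 + 10*s + 24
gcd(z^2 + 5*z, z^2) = z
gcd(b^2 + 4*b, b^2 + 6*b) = b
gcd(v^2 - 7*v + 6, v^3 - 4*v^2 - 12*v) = v - 6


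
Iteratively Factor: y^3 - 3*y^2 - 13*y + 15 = (y + 3)*(y^2 - 6*y + 5) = (y - 1)*(y + 3)*(y - 5)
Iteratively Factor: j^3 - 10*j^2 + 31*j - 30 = (j - 3)*(j^2 - 7*j + 10) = (j - 5)*(j - 3)*(j - 2)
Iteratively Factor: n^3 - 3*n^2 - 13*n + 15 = (n - 5)*(n^2 + 2*n - 3) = (n - 5)*(n + 3)*(n - 1)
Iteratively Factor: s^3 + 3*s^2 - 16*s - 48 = (s + 4)*(s^2 - s - 12) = (s - 4)*(s + 4)*(s + 3)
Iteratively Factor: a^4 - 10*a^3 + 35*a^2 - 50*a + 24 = (a - 4)*(a^3 - 6*a^2 + 11*a - 6) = (a - 4)*(a - 2)*(a^2 - 4*a + 3) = (a - 4)*(a - 2)*(a - 1)*(a - 3)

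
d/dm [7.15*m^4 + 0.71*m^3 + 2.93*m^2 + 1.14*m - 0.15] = 28.6*m^3 + 2.13*m^2 + 5.86*m + 1.14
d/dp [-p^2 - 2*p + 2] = -2*p - 2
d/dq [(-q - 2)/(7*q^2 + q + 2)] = (-7*q^2 - q + (q + 2)*(14*q + 1) - 2)/(7*q^2 + q + 2)^2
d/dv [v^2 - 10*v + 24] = 2*v - 10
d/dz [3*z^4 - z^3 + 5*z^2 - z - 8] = 12*z^3 - 3*z^2 + 10*z - 1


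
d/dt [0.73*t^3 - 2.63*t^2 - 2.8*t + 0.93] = 2.19*t^2 - 5.26*t - 2.8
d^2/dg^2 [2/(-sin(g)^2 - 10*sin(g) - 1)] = 4*(2*sin(g)^4 + 15*sin(g)^3 + 45*sin(g)^2 - 35*sin(g) - 99)/(sin(g)^2 + 10*sin(g) + 1)^3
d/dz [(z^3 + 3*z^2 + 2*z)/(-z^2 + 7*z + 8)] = (-z^2 + 16*z + 16)/(z^2 - 16*z + 64)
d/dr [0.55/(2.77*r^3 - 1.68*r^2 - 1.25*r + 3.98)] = (-4.5705*r^2 + 1.848*r + 0.6875)/(2.77*r^3 - 1.68*r^2 - 1.25*r + 3.98)^2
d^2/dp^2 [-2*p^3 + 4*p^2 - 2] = 8 - 12*p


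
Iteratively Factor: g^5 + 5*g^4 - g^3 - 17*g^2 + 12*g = (g)*(g^4 + 5*g^3 - g^2 - 17*g + 12) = g*(g - 1)*(g^3 + 6*g^2 + 5*g - 12) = g*(g - 1)*(g + 4)*(g^2 + 2*g - 3) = g*(g - 1)*(g + 3)*(g + 4)*(g - 1)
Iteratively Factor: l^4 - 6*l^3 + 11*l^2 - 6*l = (l)*(l^3 - 6*l^2 + 11*l - 6) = l*(l - 1)*(l^2 - 5*l + 6) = l*(l - 2)*(l - 1)*(l - 3)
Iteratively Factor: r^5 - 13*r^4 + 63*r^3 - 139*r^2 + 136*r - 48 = (r - 1)*(r^4 - 12*r^3 + 51*r^2 - 88*r + 48) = (r - 4)*(r - 1)*(r^3 - 8*r^2 + 19*r - 12) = (r - 4)^2*(r - 1)*(r^2 - 4*r + 3) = (r - 4)^2*(r - 1)^2*(r - 3)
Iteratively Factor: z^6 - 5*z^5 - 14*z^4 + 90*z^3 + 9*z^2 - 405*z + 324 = (z - 3)*(z^5 - 2*z^4 - 20*z^3 + 30*z^2 + 99*z - 108) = (z - 3)^2*(z^4 + z^3 - 17*z^2 - 21*z + 36) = (z - 3)^2*(z + 3)*(z^3 - 2*z^2 - 11*z + 12) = (z - 4)*(z - 3)^2*(z + 3)*(z^2 + 2*z - 3) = (z - 4)*(z - 3)^2*(z - 1)*(z + 3)*(z + 3)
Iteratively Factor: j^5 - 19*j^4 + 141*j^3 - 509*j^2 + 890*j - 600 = (j - 5)*(j^4 - 14*j^3 + 71*j^2 - 154*j + 120) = (j - 5)*(j - 2)*(j^3 - 12*j^2 + 47*j - 60) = (j - 5)*(j - 3)*(j - 2)*(j^2 - 9*j + 20) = (j - 5)^2*(j - 3)*(j - 2)*(j - 4)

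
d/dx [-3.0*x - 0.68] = -3.00000000000000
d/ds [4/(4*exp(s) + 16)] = -exp(s)/(exp(s) + 4)^2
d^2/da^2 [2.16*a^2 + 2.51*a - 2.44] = 4.32000000000000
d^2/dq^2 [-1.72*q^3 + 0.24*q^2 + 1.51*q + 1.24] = 0.48 - 10.32*q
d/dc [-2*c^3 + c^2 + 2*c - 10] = -6*c^2 + 2*c + 2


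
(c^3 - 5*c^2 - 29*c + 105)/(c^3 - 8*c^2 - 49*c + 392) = (c^2 + 2*c - 15)/(c^2 - c - 56)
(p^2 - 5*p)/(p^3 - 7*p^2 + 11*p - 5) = p/(p^2 - 2*p + 1)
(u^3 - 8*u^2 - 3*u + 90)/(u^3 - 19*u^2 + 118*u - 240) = (u + 3)/(u - 8)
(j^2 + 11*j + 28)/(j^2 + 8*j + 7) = (j + 4)/(j + 1)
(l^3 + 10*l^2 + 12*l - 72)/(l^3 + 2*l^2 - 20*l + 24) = (l + 6)/(l - 2)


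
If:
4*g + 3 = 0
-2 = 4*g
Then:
No Solution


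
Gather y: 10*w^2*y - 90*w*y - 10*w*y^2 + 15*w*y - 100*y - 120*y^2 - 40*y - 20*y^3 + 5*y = -20*y^3 + y^2*(-10*w - 120) + y*(10*w^2 - 75*w - 135)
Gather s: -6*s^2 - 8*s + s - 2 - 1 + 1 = -6*s^2 - 7*s - 2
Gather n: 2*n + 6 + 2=2*n + 8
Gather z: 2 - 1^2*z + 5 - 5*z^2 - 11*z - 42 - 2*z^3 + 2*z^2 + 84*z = -2*z^3 - 3*z^2 + 72*z - 35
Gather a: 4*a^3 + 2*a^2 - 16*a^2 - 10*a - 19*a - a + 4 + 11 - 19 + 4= 4*a^3 - 14*a^2 - 30*a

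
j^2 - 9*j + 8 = (j - 8)*(j - 1)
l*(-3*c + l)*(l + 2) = -3*c*l^2 - 6*c*l + l^3 + 2*l^2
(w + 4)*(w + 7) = w^2 + 11*w + 28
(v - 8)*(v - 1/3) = v^2 - 25*v/3 + 8/3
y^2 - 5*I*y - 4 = (y - 4*I)*(y - I)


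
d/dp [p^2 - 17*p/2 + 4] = 2*p - 17/2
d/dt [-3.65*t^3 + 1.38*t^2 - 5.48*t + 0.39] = -10.95*t^2 + 2.76*t - 5.48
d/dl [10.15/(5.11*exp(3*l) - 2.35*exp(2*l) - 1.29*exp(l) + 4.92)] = (-155.5995*exp(2*l) + 47.705*exp(l) + 13.0935)*exp(l)/(5.11*exp(3*l) - 2.35*exp(2*l) - 1.29*exp(l) + 4.92)^2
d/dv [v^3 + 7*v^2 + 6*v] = 3*v^2 + 14*v + 6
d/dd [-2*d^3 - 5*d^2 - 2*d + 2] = -6*d^2 - 10*d - 2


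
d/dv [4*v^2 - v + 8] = 8*v - 1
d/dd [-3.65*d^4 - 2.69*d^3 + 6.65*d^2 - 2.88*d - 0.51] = -14.6*d^3 - 8.07*d^2 + 13.3*d - 2.88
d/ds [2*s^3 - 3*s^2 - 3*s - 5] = 6*s^2 - 6*s - 3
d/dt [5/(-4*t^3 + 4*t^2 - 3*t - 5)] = 5*(12*t^2 - 8*t + 3)/(4*t^3 - 4*t^2 + 3*t + 5)^2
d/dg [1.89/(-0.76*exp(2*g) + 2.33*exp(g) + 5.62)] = (2.8728*exp(g) - 4.4037)*exp(g)/(-0.76*exp(2*g) + 2.33*exp(g) + 5.62)^2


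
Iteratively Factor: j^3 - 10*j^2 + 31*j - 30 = (j - 3)*(j^2 - 7*j + 10) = (j - 3)*(j - 2)*(j - 5)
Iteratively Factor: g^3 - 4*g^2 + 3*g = (g)*(g^2 - 4*g + 3) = g*(g - 1)*(g - 3)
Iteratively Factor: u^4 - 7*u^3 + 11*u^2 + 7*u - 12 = (u - 3)*(u^3 - 4*u^2 - u + 4) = (u - 3)*(u - 1)*(u^2 - 3*u - 4) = (u - 3)*(u - 1)*(u + 1)*(u - 4)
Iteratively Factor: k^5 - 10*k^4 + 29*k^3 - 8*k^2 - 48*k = (k - 4)*(k^4 - 6*k^3 + 5*k^2 + 12*k) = (k - 4)*(k + 1)*(k^3 - 7*k^2 + 12*k) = (k - 4)*(k - 3)*(k + 1)*(k^2 - 4*k) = k*(k - 4)*(k - 3)*(k + 1)*(k - 4)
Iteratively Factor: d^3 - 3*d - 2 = (d + 1)*(d^2 - d - 2) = (d + 1)^2*(d - 2)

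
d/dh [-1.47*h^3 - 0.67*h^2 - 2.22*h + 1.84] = -4.41*h^2 - 1.34*h - 2.22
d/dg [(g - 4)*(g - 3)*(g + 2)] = 3*g^2 - 10*g - 2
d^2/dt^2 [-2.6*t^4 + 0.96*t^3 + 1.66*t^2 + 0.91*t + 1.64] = -31.2*t^2 + 5.76*t + 3.32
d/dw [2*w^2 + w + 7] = 4*w + 1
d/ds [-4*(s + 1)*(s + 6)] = -8*s - 28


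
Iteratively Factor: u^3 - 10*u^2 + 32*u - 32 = (u - 2)*(u^2 - 8*u + 16) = (u - 4)*(u - 2)*(u - 4)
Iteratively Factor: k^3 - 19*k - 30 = (k + 2)*(k^2 - 2*k - 15) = (k + 2)*(k + 3)*(k - 5)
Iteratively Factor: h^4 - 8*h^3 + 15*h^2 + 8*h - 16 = (h + 1)*(h^3 - 9*h^2 + 24*h - 16) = (h - 1)*(h + 1)*(h^2 - 8*h + 16) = (h - 4)*(h - 1)*(h + 1)*(h - 4)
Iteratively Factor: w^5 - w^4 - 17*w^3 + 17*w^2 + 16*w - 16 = (w + 4)*(w^4 - 5*w^3 + 3*w^2 + 5*w - 4) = (w - 4)*(w + 4)*(w^3 - w^2 - w + 1) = (w - 4)*(w - 1)*(w + 4)*(w^2 - 1) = (w - 4)*(w - 1)*(w + 1)*(w + 4)*(w - 1)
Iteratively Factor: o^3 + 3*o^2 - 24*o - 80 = (o + 4)*(o^2 - o - 20) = (o + 4)^2*(o - 5)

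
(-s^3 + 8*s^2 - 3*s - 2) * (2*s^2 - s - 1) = -2*s^5 + 17*s^4 - 13*s^3 - 9*s^2 + 5*s + 2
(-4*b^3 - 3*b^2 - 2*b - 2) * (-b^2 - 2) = 4*b^5 + 3*b^4 + 10*b^3 + 8*b^2 + 4*b + 4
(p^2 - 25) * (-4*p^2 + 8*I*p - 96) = -4*p^4 + 8*I*p^3 + 4*p^2 - 200*I*p + 2400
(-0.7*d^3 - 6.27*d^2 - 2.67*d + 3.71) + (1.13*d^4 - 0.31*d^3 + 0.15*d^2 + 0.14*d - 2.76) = 1.13*d^4 - 1.01*d^3 - 6.12*d^2 - 2.53*d + 0.95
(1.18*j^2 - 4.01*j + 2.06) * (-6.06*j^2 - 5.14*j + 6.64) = -7.1508*j^4 + 18.2354*j^3 + 15.963*j^2 - 37.2148*j + 13.6784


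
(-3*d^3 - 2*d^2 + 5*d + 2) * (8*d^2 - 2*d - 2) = -24*d^5 - 10*d^4 + 50*d^3 + 10*d^2 - 14*d - 4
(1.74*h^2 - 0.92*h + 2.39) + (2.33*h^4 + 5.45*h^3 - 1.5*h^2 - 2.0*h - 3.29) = 2.33*h^4 + 5.45*h^3 + 0.24*h^2 - 2.92*h - 0.9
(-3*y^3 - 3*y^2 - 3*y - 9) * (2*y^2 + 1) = -6*y^5 - 6*y^4 - 9*y^3 - 21*y^2 - 3*y - 9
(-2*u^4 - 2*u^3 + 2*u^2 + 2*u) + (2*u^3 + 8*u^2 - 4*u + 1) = -2*u^4 + 10*u^2 - 2*u + 1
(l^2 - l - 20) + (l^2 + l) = 2*l^2 - 20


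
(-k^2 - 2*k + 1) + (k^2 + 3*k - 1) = k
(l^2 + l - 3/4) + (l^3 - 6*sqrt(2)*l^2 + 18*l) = l^3 - 6*sqrt(2)*l^2 + l^2 + 19*l - 3/4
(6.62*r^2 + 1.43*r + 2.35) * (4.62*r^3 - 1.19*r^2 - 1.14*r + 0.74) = 30.5844*r^5 - 1.2712*r^4 + 1.6085*r^3 + 0.472099999999999*r^2 - 1.6208*r + 1.739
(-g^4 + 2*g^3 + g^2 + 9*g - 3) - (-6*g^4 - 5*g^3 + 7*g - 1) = 5*g^4 + 7*g^3 + g^2 + 2*g - 2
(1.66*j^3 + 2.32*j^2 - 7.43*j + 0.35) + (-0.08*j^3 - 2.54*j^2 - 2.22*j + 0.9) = 1.58*j^3 - 0.22*j^2 - 9.65*j + 1.25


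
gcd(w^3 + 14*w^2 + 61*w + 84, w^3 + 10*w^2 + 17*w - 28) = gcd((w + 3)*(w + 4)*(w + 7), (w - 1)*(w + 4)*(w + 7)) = w^2 + 11*w + 28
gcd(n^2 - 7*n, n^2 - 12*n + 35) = n - 7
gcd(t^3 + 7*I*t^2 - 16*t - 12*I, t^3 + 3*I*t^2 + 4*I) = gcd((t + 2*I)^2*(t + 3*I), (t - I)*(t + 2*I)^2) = t^2 + 4*I*t - 4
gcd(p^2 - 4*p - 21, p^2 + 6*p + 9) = p + 3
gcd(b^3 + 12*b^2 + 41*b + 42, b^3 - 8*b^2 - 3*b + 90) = b + 3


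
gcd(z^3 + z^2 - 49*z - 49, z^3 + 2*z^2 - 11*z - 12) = z + 1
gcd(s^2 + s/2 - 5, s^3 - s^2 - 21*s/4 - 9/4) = 1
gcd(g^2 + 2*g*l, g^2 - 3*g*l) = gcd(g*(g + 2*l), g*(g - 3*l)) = g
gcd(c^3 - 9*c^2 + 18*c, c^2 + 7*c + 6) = 1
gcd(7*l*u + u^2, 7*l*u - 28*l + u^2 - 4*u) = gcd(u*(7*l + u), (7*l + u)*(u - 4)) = 7*l + u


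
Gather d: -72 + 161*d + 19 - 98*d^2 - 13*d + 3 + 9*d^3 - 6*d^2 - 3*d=9*d^3 - 104*d^2 + 145*d - 50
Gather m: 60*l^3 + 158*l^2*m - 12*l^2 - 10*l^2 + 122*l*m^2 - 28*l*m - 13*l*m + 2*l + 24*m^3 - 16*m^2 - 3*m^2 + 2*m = 60*l^3 - 22*l^2 + 2*l + 24*m^3 + m^2*(122*l - 19) + m*(158*l^2 - 41*l + 2)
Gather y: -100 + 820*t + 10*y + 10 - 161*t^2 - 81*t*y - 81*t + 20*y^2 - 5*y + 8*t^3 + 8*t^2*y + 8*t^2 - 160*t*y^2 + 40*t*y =8*t^3 - 153*t^2 + 739*t + y^2*(20 - 160*t) + y*(8*t^2 - 41*t + 5) - 90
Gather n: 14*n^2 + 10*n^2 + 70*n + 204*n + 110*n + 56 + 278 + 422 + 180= 24*n^2 + 384*n + 936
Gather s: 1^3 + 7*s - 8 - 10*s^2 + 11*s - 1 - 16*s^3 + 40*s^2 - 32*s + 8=-16*s^3 + 30*s^2 - 14*s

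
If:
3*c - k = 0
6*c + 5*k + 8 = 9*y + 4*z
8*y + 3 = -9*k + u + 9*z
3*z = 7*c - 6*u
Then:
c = 217*z/801 - 182/801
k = 217*z/267 - 182/267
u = -442*z/2403 - 637/2403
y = 451*z/2403 + 862/2403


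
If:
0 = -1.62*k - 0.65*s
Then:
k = -0.401234567901235*s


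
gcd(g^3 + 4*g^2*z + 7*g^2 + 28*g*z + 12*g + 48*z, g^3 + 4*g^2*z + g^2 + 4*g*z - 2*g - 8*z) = g + 4*z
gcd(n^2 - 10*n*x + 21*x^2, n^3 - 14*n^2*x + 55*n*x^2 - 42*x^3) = -n + 7*x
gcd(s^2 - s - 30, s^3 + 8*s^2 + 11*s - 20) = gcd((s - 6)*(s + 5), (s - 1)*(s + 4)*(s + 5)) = s + 5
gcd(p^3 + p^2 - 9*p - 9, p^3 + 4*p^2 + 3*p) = p^2 + 4*p + 3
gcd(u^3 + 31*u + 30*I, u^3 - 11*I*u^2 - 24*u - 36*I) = u^2 - 5*I*u + 6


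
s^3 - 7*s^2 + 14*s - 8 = (s - 4)*(s - 2)*(s - 1)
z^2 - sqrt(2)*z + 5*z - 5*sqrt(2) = (z + 5)*(z - sqrt(2))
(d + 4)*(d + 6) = d^2 + 10*d + 24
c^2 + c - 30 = (c - 5)*(c + 6)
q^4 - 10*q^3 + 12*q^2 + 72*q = q*(q - 6)^2*(q + 2)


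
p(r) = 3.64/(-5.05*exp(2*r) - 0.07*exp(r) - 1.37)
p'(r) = 3.64*(10.1*exp(2*r) + 0.07*exp(r))/(-5.05*exp(2*r) - 0.07*exp(r) - 1.37)^2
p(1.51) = -0.03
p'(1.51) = 0.07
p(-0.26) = -0.82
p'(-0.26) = 1.13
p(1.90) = -0.02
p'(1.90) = 0.03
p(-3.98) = -2.65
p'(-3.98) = 0.01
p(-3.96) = -2.65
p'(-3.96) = 0.01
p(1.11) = -0.08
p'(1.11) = 0.15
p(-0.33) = -0.90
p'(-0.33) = 1.18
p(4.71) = -0.00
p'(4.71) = 0.00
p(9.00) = 0.00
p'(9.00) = 0.00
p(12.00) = 0.00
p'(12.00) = 0.00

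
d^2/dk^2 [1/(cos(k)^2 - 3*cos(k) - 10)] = (4*sin(k)^4 - 51*sin(k)^2 - 75*cos(k)/4 - 9*cos(3*k)/4 + 9)/(sin(k)^2 + 3*cos(k) + 9)^3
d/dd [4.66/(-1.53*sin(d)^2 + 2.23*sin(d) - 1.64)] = (14.2596*sin(d) - 10.3918)*cos(d)/(1.53*sin(d)^2 - 2.23*sin(d) + 1.64)^2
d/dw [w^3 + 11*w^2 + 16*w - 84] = 3*w^2 + 22*w + 16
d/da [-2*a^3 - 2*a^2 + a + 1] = -6*a^2 - 4*a + 1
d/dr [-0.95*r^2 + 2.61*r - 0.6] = 2.61 - 1.9*r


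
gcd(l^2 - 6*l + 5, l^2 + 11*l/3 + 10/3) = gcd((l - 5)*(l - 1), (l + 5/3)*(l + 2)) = 1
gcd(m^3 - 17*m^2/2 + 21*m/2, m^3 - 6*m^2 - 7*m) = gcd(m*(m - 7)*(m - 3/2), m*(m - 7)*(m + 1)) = m^2 - 7*m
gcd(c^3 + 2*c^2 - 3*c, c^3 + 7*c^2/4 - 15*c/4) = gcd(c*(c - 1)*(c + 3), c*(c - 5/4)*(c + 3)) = c^2 + 3*c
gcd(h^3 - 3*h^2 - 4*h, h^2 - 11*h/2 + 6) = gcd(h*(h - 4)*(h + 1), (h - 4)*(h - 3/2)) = h - 4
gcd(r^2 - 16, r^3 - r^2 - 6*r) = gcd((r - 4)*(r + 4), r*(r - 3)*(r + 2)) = 1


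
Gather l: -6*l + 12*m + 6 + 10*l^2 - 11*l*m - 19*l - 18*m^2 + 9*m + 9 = 10*l^2 + l*(-11*m - 25) - 18*m^2 + 21*m + 15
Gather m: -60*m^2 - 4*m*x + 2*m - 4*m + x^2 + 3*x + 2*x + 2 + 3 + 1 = -60*m^2 + m*(-4*x - 2) + x^2 + 5*x + 6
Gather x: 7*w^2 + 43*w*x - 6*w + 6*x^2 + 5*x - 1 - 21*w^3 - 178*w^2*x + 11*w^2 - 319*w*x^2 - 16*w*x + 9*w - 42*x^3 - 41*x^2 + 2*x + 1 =-21*w^3 + 18*w^2 + 3*w - 42*x^3 + x^2*(-319*w - 35) + x*(-178*w^2 + 27*w + 7)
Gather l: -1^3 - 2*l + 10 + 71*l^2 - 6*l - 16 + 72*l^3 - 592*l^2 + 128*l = 72*l^3 - 521*l^2 + 120*l - 7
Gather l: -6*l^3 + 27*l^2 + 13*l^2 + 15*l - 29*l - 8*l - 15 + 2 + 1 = -6*l^3 + 40*l^2 - 22*l - 12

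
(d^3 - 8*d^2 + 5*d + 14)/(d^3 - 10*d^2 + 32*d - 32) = (d^2 - 6*d - 7)/(d^2 - 8*d + 16)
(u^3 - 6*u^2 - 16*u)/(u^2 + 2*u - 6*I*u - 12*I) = u*(u - 8)/(u - 6*I)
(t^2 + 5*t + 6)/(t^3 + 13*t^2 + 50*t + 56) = (t + 3)/(t^2 + 11*t + 28)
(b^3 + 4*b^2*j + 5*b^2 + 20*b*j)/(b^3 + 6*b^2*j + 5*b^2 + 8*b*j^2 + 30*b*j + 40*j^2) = b/(b + 2*j)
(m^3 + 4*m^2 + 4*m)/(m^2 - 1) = m*(m^2 + 4*m + 4)/(m^2 - 1)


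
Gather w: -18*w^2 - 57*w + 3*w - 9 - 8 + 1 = -18*w^2 - 54*w - 16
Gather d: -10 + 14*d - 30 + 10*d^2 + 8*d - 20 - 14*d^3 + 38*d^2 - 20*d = -14*d^3 + 48*d^2 + 2*d - 60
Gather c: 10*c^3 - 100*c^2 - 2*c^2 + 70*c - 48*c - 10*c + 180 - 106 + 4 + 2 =10*c^3 - 102*c^2 + 12*c + 80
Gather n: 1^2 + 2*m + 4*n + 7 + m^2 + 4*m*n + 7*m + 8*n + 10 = m^2 + 9*m + n*(4*m + 12) + 18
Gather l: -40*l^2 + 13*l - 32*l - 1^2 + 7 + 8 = -40*l^2 - 19*l + 14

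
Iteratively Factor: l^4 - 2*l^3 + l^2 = (l - 1)*(l^3 - l^2) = l*(l - 1)*(l^2 - l) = l*(l - 1)^2*(l)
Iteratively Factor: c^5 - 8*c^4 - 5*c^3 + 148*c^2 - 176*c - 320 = (c + 4)*(c^4 - 12*c^3 + 43*c^2 - 24*c - 80) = (c - 4)*(c + 4)*(c^3 - 8*c^2 + 11*c + 20) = (c - 4)^2*(c + 4)*(c^2 - 4*c - 5) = (c - 5)*(c - 4)^2*(c + 4)*(c + 1)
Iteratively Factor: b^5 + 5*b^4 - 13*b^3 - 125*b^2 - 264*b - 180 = (b + 3)*(b^4 + 2*b^3 - 19*b^2 - 68*b - 60) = (b - 5)*(b + 3)*(b^3 + 7*b^2 + 16*b + 12) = (b - 5)*(b + 2)*(b + 3)*(b^2 + 5*b + 6) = (b - 5)*(b + 2)^2*(b + 3)*(b + 3)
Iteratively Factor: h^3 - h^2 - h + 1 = (h + 1)*(h^2 - 2*h + 1) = (h - 1)*(h + 1)*(h - 1)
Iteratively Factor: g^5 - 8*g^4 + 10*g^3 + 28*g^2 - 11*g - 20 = (g - 1)*(g^4 - 7*g^3 + 3*g^2 + 31*g + 20) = (g - 5)*(g - 1)*(g^3 - 2*g^2 - 7*g - 4) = (g - 5)*(g - 1)*(g + 1)*(g^2 - 3*g - 4) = (g - 5)*(g - 1)*(g + 1)^2*(g - 4)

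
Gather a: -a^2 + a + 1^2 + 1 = -a^2 + a + 2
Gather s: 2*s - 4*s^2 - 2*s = -4*s^2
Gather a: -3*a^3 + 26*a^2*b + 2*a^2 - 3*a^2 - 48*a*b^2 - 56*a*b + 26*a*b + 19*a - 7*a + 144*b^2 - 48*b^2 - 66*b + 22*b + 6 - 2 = -3*a^3 + a^2*(26*b - 1) + a*(-48*b^2 - 30*b + 12) + 96*b^2 - 44*b + 4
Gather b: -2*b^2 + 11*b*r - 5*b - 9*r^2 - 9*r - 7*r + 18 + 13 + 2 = -2*b^2 + b*(11*r - 5) - 9*r^2 - 16*r + 33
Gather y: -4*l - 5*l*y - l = -5*l*y - 5*l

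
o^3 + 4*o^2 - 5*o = o*(o - 1)*(o + 5)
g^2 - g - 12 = (g - 4)*(g + 3)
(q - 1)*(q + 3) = q^2 + 2*q - 3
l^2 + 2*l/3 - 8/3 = (l - 4/3)*(l + 2)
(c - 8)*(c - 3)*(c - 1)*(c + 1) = c^4 - 11*c^3 + 23*c^2 + 11*c - 24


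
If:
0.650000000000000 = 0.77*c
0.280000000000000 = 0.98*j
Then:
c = 0.84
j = 0.29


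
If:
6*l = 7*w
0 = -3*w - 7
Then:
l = -49/18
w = -7/3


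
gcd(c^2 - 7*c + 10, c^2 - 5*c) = c - 5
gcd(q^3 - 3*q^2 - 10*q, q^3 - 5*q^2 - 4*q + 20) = q^2 - 3*q - 10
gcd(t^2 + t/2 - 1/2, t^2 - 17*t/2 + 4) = t - 1/2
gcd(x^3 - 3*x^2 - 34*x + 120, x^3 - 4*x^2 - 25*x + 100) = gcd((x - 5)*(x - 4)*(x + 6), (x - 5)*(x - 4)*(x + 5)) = x^2 - 9*x + 20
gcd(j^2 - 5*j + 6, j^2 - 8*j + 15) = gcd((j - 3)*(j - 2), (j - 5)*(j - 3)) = j - 3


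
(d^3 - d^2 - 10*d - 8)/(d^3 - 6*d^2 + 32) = (d + 1)/(d - 4)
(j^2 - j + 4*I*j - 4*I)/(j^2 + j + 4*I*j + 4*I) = (j - 1)/(j + 1)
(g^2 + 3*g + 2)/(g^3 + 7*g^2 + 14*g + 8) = 1/(g + 4)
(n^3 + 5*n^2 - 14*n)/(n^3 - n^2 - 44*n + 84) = n/(n - 6)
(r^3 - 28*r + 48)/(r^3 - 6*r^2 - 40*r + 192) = (r - 2)/(r - 8)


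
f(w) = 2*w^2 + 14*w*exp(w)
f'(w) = 14*w*exp(w) + 4*w + 14*exp(w)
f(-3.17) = 18.23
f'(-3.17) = -13.96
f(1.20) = 58.66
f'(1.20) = 107.06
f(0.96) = 36.94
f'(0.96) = 75.50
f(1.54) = 105.31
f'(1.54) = 172.03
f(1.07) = 45.96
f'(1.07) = 88.77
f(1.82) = 163.88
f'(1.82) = 250.94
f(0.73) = 22.27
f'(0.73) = 53.18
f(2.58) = 489.99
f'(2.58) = 671.76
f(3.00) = 861.59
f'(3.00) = 1136.79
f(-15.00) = 450.00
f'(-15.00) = -60.00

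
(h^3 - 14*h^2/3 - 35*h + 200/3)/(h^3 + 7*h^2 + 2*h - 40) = (3*h^2 - 29*h + 40)/(3*(h^2 + 2*h - 8))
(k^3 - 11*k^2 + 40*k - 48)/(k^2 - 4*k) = k - 7 + 12/k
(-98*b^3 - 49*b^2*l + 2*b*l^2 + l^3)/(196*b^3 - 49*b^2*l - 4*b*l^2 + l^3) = (-2*b - l)/(4*b - l)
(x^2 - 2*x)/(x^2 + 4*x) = (x - 2)/(x + 4)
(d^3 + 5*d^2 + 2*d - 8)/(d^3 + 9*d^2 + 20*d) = (d^2 + d - 2)/(d*(d + 5))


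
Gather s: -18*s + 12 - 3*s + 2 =14 - 21*s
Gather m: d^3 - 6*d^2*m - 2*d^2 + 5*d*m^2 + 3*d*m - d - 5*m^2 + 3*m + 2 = d^3 - 2*d^2 - d + m^2*(5*d - 5) + m*(-6*d^2 + 3*d + 3) + 2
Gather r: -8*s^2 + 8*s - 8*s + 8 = 8 - 8*s^2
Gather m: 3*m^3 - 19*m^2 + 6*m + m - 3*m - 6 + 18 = 3*m^3 - 19*m^2 + 4*m + 12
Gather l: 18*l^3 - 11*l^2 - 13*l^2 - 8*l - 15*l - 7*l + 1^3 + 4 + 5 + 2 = 18*l^3 - 24*l^2 - 30*l + 12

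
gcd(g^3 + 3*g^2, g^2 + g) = g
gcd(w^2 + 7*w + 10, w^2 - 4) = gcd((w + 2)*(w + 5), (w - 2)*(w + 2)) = w + 2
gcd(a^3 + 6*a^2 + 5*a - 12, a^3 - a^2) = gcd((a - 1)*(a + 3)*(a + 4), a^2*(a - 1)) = a - 1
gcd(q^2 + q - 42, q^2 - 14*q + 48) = q - 6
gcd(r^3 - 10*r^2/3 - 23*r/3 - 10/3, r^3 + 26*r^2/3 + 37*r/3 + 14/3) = r^2 + 5*r/3 + 2/3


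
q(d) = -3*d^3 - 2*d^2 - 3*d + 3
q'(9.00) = -768.00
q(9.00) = -2373.00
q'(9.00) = -768.00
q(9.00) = -2373.00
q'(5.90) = -339.89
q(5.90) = -700.46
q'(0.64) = -9.25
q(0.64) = -0.53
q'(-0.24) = -2.56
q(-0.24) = 3.65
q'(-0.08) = -2.74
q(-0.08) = 3.23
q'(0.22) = -4.32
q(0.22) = 2.21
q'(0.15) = -3.80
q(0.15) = 2.49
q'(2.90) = -90.29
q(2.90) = -95.69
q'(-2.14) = -35.66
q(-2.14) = 29.66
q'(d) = -9*d^2 - 4*d - 3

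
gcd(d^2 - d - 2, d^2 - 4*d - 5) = d + 1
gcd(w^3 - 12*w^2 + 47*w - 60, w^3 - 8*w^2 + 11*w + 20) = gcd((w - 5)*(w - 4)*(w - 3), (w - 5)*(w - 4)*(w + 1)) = w^2 - 9*w + 20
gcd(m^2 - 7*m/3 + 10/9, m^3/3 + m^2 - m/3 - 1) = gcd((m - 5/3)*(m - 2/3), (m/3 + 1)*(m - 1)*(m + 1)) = 1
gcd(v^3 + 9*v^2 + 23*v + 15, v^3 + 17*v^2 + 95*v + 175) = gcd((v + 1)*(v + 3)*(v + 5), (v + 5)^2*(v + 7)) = v + 5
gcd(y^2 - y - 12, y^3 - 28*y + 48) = y - 4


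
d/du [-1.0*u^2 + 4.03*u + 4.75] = 4.03 - 2.0*u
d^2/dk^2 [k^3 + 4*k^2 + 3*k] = 6*k + 8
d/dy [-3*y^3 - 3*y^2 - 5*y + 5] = -9*y^2 - 6*y - 5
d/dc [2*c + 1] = 2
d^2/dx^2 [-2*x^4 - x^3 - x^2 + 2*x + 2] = -24*x^2 - 6*x - 2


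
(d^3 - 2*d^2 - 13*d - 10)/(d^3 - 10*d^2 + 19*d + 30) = (d + 2)/(d - 6)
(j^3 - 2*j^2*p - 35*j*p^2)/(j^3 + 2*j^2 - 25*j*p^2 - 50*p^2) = j*(-j + 7*p)/(-j^2 + 5*j*p - 2*j + 10*p)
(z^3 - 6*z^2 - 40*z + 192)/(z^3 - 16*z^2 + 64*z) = (z^2 + 2*z - 24)/(z*(z - 8))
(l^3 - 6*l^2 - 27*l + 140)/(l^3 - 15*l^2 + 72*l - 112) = (l + 5)/(l - 4)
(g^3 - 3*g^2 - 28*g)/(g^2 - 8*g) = (g^2 - 3*g - 28)/(g - 8)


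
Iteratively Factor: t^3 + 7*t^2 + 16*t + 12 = (t + 2)*(t^2 + 5*t + 6) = (t + 2)*(t + 3)*(t + 2)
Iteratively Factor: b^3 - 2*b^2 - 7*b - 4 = (b + 1)*(b^2 - 3*b - 4) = (b - 4)*(b + 1)*(b + 1)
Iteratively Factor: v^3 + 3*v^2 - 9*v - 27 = (v - 3)*(v^2 + 6*v + 9) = (v - 3)*(v + 3)*(v + 3)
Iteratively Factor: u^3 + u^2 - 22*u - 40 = (u + 4)*(u^2 - 3*u - 10) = (u + 2)*(u + 4)*(u - 5)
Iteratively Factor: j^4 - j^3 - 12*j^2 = (j - 4)*(j^3 + 3*j^2) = j*(j - 4)*(j^2 + 3*j) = j*(j - 4)*(j + 3)*(j)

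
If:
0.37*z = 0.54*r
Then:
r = 0.685185185185185*z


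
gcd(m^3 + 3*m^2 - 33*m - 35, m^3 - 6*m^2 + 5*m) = m - 5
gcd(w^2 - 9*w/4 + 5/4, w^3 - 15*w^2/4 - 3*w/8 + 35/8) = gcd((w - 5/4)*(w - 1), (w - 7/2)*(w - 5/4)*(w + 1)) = w - 5/4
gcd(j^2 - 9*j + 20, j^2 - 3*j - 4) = j - 4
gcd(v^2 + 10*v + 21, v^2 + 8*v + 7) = v + 7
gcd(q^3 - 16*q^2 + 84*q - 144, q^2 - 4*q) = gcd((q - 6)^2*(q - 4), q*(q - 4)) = q - 4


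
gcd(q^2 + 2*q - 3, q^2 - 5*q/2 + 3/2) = q - 1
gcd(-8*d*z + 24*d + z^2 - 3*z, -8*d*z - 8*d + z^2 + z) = -8*d + z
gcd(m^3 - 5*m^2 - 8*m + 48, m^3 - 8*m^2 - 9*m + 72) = m + 3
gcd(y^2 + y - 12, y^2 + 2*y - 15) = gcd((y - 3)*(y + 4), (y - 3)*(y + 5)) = y - 3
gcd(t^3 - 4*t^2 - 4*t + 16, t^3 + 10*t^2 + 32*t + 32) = t + 2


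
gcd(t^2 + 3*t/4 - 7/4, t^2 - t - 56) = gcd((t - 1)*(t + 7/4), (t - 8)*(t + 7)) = 1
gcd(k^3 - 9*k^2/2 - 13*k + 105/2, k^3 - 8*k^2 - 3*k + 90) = k - 5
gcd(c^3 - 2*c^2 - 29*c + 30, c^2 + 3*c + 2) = 1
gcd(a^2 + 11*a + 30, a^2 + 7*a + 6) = a + 6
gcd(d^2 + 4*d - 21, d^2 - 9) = d - 3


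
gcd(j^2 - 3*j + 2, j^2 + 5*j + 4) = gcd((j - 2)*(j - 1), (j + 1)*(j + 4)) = 1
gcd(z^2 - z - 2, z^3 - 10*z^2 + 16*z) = z - 2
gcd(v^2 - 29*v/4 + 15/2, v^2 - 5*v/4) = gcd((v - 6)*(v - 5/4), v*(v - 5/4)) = v - 5/4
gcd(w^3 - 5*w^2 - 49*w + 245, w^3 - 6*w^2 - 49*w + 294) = w^2 - 49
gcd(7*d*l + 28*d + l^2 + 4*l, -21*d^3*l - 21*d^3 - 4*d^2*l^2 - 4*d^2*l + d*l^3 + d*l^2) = 1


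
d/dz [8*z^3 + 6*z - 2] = 24*z^2 + 6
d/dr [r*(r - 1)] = 2*r - 1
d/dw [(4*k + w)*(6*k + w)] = 10*k + 2*w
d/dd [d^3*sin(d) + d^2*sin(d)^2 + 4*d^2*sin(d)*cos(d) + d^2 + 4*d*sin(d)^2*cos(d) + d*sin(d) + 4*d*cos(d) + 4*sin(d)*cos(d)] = d^3*cos(d) + 3*d^2*sin(d) + d^2*sin(2*d) + 4*d^2*cos(2*d) - 5*d*sin(d) + 4*d*sin(2*d) + 3*d*sin(3*d) + d*cos(d) - d*cos(2*d) + 3*d + sin(d) + 5*cos(d) + 4*cos(2*d) - cos(3*d)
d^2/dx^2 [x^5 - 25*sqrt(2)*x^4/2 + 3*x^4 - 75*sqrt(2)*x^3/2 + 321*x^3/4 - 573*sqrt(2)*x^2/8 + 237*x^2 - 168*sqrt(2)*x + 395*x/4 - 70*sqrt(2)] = 20*x^3 - 150*sqrt(2)*x^2 + 36*x^2 - 225*sqrt(2)*x + 963*x/2 - 573*sqrt(2)/4 + 474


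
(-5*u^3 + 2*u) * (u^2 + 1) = -5*u^5 - 3*u^3 + 2*u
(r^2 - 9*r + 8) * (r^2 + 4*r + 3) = r^4 - 5*r^3 - 25*r^2 + 5*r + 24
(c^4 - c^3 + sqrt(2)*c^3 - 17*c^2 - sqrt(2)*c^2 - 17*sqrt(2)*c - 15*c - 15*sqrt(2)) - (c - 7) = c^4 - c^3 + sqrt(2)*c^3 - 17*c^2 - sqrt(2)*c^2 - 17*sqrt(2)*c - 16*c - 15*sqrt(2) + 7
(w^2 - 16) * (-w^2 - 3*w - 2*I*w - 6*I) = -w^4 - 3*w^3 - 2*I*w^3 + 16*w^2 - 6*I*w^2 + 48*w + 32*I*w + 96*I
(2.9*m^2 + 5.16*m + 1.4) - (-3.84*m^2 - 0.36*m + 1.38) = 6.74*m^2 + 5.52*m + 0.02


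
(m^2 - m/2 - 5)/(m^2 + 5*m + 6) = (m - 5/2)/(m + 3)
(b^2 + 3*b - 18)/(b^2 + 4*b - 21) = (b + 6)/(b + 7)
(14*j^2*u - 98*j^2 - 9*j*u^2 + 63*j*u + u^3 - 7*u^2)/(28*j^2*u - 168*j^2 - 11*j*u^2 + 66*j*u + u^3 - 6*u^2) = (-2*j*u + 14*j + u^2 - 7*u)/(-4*j*u + 24*j + u^2 - 6*u)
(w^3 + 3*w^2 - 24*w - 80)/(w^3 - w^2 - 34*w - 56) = (w^2 - w - 20)/(w^2 - 5*w - 14)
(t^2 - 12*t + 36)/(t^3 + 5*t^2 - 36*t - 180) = (t - 6)/(t^2 + 11*t + 30)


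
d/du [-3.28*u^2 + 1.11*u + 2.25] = 1.11 - 6.56*u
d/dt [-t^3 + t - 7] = 1 - 3*t^2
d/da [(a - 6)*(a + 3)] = 2*a - 3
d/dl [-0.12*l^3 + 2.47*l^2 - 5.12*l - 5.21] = -0.36*l^2 + 4.94*l - 5.12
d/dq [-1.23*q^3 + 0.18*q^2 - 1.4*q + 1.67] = -3.69*q^2 + 0.36*q - 1.4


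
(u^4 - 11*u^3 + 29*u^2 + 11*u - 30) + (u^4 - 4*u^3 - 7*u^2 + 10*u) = 2*u^4 - 15*u^3 + 22*u^2 + 21*u - 30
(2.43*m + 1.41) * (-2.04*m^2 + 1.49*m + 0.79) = -4.9572*m^3 + 0.7443*m^2 + 4.0206*m + 1.1139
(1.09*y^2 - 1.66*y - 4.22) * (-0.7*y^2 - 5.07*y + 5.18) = -0.763*y^4 - 4.3643*y^3 + 17.0164*y^2 + 12.7966*y - 21.8596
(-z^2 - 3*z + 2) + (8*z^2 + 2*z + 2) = 7*z^2 - z + 4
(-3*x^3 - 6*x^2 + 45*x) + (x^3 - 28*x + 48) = -2*x^3 - 6*x^2 + 17*x + 48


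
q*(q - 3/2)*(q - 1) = q^3 - 5*q^2/2 + 3*q/2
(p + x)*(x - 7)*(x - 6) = p*x^2 - 13*p*x + 42*p + x^3 - 13*x^2 + 42*x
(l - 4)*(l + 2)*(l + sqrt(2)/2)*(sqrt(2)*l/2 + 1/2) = sqrt(2)*l^4/2 - sqrt(2)*l^3 + l^3 - 15*sqrt(2)*l^2/4 - 2*l^2 - 8*l - sqrt(2)*l/2 - 2*sqrt(2)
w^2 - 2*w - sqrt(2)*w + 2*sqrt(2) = (w - 2)*(w - sqrt(2))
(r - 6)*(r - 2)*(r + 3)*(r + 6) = r^4 + r^3 - 42*r^2 - 36*r + 216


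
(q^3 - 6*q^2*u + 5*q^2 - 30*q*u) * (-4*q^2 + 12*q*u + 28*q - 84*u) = -4*q^5 + 36*q^4*u + 8*q^4 - 72*q^3*u^2 - 72*q^3*u + 140*q^3 + 144*q^2*u^2 - 1260*q^2*u + 2520*q*u^2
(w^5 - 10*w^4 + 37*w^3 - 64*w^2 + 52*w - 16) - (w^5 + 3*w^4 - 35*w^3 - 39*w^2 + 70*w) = -13*w^4 + 72*w^3 - 25*w^2 - 18*w - 16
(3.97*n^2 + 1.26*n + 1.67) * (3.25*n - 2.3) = 12.9025*n^3 - 5.036*n^2 + 2.5295*n - 3.841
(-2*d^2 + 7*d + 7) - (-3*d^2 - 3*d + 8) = d^2 + 10*d - 1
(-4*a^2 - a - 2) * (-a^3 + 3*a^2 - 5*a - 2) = 4*a^5 - 11*a^4 + 19*a^3 + 7*a^2 + 12*a + 4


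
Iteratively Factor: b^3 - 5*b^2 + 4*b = (b)*(b^2 - 5*b + 4) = b*(b - 4)*(b - 1)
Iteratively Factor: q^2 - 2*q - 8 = (q - 4)*(q + 2)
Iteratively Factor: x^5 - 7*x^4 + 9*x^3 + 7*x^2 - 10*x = (x + 1)*(x^4 - 8*x^3 + 17*x^2 - 10*x) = (x - 5)*(x + 1)*(x^3 - 3*x^2 + 2*x) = (x - 5)*(x - 1)*(x + 1)*(x^2 - 2*x) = x*(x - 5)*(x - 1)*(x + 1)*(x - 2)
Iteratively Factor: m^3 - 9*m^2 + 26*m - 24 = (m - 2)*(m^2 - 7*m + 12) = (m - 3)*(m - 2)*(m - 4)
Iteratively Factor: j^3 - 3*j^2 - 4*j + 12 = (j + 2)*(j^2 - 5*j + 6) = (j - 2)*(j + 2)*(j - 3)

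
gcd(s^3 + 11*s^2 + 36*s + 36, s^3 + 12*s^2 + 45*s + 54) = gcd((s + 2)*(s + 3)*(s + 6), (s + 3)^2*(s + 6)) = s^2 + 9*s + 18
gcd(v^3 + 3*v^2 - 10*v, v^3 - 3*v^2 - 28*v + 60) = v^2 + 3*v - 10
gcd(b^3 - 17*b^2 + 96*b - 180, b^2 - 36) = b - 6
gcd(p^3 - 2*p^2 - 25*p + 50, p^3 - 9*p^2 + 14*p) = p - 2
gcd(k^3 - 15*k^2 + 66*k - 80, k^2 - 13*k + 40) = k^2 - 13*k + 40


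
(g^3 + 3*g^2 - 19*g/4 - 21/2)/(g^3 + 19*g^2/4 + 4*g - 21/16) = 4*(g - 2)/(4*g - 1)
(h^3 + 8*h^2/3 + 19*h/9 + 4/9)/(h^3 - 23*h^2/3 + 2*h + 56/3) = (3*h^2 + 4*h + 1)/(3*(h^2 - 9*h + 14))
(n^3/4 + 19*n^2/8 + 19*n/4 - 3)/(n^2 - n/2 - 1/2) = (-2*n^3 - 19*n^2 - 38*n + 24)/(4*(-2*n^2 + n + 1))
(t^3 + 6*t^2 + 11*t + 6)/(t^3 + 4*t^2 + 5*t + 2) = (t + 3)/(t + 1)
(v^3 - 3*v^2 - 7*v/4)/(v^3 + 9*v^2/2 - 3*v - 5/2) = v*(2*v - 7)/(2*(v^2 + 4*v - 5))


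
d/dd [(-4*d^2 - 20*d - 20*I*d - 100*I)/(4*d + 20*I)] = -1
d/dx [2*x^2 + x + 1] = 4*x + 1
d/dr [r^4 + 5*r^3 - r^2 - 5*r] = 4*r^3 + 15*r^2 - 2*r - 5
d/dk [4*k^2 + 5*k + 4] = 8*k + 5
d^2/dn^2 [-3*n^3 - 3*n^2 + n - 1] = -18*n - 6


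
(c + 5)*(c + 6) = c^2 + 11*c + 30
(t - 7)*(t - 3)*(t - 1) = t^3 - 11*t^2 + 31*t - 21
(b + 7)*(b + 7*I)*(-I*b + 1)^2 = -b^4 - 7*b^3 - 9*I*b^3 + 15*b^2 - 63*I*b^2 + 105*b + 7*I*b + 49*I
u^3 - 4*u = u*(u - 2)*(u + 2)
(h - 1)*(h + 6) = h^2 + 5*h - 6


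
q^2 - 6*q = q*(q - 6)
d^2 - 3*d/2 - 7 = (d - 7/2)*(d + 2)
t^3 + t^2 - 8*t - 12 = (t - 3)*(t + 2)^2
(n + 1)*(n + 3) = n^2 + 4*n + 3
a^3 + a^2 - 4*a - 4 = (a - 2)*(a + 1)*(a + 2)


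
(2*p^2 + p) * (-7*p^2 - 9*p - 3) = -14*p^4 - 25*p^3 - 15*p^2 - 3*p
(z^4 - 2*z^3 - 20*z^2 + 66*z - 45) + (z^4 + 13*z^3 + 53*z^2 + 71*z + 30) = 2*z^4 + 11*z^3 + 33*z^2 + 137*z - 15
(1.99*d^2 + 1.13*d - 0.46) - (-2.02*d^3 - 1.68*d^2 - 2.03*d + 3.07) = 2.02*d^3 + 3.67*d^2 + 3.16*d - 3.53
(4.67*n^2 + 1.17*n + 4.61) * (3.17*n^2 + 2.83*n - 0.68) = 14.8039*n^4 + 16.925*n^3 + 14.7492*n^2 + 12.2507*n - 3.1348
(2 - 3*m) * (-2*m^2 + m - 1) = 6*m^3 - 7*m^2 + 5*m - 2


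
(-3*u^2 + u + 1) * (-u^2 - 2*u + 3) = 3*u^4 + 5*u^3 - 12*u^2 + u + 3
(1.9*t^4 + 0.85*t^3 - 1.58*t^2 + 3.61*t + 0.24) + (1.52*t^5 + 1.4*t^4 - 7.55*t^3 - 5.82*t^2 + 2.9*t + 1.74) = 1.52*t^5 + 3.3*t^4 - 6.7*t^3 - 7.4*t^2 + 6.51*t + 1.98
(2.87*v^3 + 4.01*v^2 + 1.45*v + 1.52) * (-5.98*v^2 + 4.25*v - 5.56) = -17.1626*v^5 - 11.7823*v^4 - 7.5857*v^3 - 25.2227*v^2 - 1.602*v - 8.4512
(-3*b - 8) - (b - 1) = -4*b - 7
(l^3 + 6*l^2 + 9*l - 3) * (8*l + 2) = 8*l^4 + 50*l^3 + 84*l^2 - 6*l - 6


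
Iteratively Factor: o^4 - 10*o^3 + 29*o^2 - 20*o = (o - 4)*(o^3 - 6*o^2 + 5*o) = (o - 4)*(o - 1)*(o^2 - 5*o) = (o - 5)*(o - 4)*(o - 1)*(o)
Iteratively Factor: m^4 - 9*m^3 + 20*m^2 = (m)*(m^3 - 9*m^2 + 20*m) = m^2*(m^2 - 9*m + 20) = m^2*(m - 5)*(m - 4)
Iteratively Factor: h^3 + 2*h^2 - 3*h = (h + 3)*(h^2 - h) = h*(h + 3)*(h - 1)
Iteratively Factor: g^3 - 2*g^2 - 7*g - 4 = (g - 4)*(g^2 + 2*g + 1) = (g - 4)*(g + 1)*(g + 1)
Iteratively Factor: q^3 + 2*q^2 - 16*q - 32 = (q + 2)*(q^2 - 16) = (q - 4)*(q + 2)*(q + 4)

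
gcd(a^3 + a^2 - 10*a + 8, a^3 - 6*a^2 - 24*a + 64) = a^2 + 2*a - 8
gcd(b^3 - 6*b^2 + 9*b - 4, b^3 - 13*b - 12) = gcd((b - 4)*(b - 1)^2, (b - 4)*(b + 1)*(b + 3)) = b - 4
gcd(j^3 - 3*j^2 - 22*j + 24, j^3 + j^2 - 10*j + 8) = j^2 + 3*j - 4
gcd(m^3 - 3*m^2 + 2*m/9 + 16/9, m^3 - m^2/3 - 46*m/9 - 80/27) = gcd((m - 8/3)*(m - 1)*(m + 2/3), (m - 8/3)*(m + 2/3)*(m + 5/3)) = m^2 - 2*m - 16/9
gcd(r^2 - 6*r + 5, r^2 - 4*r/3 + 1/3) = r - 1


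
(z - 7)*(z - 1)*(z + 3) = z^3 - 5*z^2 - 17*z + 21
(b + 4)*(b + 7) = b^2 + 11*b + 28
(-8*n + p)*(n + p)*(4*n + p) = -32*n^3 - 36*n^2*p - 3*n*p^2 + p^3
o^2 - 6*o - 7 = (o - 7)*(o + 1)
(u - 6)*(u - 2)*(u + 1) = u^3 - 7*u^2 + 4*u + 12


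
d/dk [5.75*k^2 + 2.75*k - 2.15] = 11.5*k + 2.75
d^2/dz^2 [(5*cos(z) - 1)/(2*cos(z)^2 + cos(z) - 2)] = (-180*sin(z)^4*cos(z) + 26*sin(z)^4 - 35*sin(z)^2 + 89*cos(z)/2 - 117*cos(3*z)/2 + 10*cos(5*z) + 19)/(-2*sin(z)^2 + cos(z))^3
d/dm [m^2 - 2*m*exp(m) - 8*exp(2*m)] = -2*m*exp(m) + 2*m - 16*exp(2*m) - 2*exp(m)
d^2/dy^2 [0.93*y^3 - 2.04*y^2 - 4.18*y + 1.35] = 5.58*y - 4.08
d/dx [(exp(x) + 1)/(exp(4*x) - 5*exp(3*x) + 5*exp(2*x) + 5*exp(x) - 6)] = (-3*exp(2*x) + 12*exp(x) - 11)*exp(x)/(exp(6*x) - 12*exp(5*x) + 58*exp(4*x) - 144*exp(3*x) + 193*exp(2*x) - 132*exp(x) + 36)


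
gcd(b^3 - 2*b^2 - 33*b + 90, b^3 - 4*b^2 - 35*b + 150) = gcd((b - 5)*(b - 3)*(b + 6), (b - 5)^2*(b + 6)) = b^2 + b - 30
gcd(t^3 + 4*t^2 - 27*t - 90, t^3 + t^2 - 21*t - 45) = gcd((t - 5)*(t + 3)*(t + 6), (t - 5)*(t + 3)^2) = t^2 - 2*t - 15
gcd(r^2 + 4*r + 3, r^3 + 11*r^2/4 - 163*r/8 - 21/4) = 1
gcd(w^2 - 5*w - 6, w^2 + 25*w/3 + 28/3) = 1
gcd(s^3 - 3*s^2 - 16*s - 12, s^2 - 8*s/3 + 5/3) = 1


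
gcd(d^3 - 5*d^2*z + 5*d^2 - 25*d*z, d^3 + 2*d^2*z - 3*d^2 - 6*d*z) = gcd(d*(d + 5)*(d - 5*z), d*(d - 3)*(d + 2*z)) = d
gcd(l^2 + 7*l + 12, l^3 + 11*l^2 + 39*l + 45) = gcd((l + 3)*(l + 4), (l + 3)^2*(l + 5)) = l + 3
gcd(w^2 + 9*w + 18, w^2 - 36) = w + 6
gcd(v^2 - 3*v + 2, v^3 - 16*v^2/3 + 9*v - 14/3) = v^2 - 3*v + 2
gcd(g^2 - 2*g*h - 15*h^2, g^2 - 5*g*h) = g - 5*h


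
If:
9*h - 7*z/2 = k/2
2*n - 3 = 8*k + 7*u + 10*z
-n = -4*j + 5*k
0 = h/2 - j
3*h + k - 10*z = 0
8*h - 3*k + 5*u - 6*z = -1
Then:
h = -136/18289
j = -68/18289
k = -1272/18289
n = 6088/18289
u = -4405/18289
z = -168/18289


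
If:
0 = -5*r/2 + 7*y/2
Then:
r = 7*y/5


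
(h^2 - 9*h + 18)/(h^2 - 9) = (h - 6)/(h + 3)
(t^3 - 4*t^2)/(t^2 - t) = t*(t - 4)/(t - 1)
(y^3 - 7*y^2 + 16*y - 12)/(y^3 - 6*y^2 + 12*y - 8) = (y - 3)/(y - 2)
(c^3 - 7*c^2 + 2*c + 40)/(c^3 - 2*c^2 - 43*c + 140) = (c + 2)/(c + 7)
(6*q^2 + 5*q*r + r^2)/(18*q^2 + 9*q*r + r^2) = (2*q + r)/(6*q + r)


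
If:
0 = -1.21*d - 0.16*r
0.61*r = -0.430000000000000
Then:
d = 0.09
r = -0.70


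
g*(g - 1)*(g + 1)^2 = g^4 + g^3 - g^2 - g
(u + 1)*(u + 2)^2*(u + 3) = u^4 + 8*u^3 + 23*u^2 + 28*u + 12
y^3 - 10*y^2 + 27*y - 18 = (y - 6)*(y - 3)*(y - 1)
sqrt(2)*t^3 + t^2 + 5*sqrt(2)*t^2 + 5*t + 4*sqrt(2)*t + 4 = (t + 1)*(t + 4)*(sqrt(2)*t + 1)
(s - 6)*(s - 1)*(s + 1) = s^3 - 6*s^2 - s + 6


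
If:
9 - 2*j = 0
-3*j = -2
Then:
No Solution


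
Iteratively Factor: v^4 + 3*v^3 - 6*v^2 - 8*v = (v)*(v^3 + 3*v^2 - 6*v - 8) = v*(v + 4)*(v^2 - v - 2) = v*(v + 1)*(v + 4)*(v - 2)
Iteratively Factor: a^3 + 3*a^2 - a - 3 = (a - 1)*(a^2 + 4*a + 3) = (a - 1)*(a + 1)*(a + 3)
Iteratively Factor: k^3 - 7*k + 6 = (k - 1)*(k^2 + k - 6) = (k - 1)*(k + 3)*(k - 2)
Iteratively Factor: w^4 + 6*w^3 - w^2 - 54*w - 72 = (w + 2)*(w^3 + 4*w^2 - 9*w - 36) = (w + 2)*(w + 3)*(w^2 + w - 12) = (w - 3)*(w + 2)*(w + 3)*(w + 4)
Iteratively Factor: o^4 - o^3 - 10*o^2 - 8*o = (o + 2)*(o^3 - 3*o^2 - 4*o) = o*(o + 2)*(o^2 - 3*o - 4) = o*(o - 4)*(o + 2)*(o + 1)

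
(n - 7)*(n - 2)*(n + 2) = n^3 - 7*n^2 - 4*n + 28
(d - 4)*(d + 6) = d^2 + 2*d - 24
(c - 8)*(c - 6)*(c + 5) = c^3 - 9*c^2 - 22*c + 240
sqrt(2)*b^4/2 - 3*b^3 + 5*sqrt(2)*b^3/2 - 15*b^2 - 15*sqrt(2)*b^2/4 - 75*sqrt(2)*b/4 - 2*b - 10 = (b + 5)*(b - 4*sqrt(2))*(b + sqrt(2)/2)*(sqrt(2)*b/2 + 1/2)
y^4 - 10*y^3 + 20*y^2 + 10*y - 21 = (y - 7)*(y - 3)*(y - 1)*(y + 1)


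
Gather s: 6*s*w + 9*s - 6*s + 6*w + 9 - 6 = s*(6*w + 3) + 6*w + 3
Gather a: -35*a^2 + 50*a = -35*a^2 + 50*a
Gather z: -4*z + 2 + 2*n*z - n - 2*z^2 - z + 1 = -n - 2*z^2 + z*(2*n - 5) + 3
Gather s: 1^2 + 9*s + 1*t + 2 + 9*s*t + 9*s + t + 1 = s*(9*t + 18) + 2*t + 4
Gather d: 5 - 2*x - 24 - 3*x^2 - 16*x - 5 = -3*x^2 - 18*x - 24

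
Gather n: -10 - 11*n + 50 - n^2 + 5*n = -n^2 - 6*n + 40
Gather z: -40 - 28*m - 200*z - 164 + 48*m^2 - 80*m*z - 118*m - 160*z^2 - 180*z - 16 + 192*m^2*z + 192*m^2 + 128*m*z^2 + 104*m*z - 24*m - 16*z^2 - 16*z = 240*m^2 - 170*m + z^2*(128*m - 176) + z*(192*m^2 + 24*m - 396) - 220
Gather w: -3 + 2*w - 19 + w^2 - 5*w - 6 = w^2 - 3*w - 28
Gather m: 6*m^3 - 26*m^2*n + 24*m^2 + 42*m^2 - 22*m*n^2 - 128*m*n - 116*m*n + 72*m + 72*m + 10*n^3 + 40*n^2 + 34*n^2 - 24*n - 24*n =6*m^3 + m^2*(66 - 26*n) + m*(-22*n^2 - 244*n + 144) + 10*n^3 + 74*n^2 - 48*n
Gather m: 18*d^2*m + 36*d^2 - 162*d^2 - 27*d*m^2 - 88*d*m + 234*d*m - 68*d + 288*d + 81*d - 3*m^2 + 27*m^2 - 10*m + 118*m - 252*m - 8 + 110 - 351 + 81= -126*d^2 + 301*d + m^2*(24 - 27*d) + m*(18*d^2 + 146*d - 144) - 168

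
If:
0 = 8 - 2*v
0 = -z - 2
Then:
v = 4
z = -2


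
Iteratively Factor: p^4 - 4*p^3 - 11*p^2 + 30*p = (p + 3)*(p^3 - 7*p^2 + 10*p) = (p - 2)*(p + 3)*(p^2 - 5*p) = p*(p - 2)*(p + 3)*(p - 5)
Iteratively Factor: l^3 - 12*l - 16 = (l - 4)*(l^2 + 4*l + 4) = (l - 4)*(l + 2)*(l + 2)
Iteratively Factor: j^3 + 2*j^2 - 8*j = (j)*(j^2 + 2*j - 8) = j*(j + 4)*(j - 2)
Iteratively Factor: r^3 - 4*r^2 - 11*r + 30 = (r + 3)*(r^2 - 7*r + 10) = (r - 2)*(r + 3)*(r - 5)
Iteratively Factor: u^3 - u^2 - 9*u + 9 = (u + 3)*(u^2 - 4*u + 3) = (u - 3)*(u + 3)*(u - 1)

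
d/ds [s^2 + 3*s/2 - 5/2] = 2*s + 3/2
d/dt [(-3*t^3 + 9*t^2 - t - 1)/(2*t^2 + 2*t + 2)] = t*(-3*t^3 - 6*t^2 + t + 20)/(2*(t^4 + 2*t^3 + 3*t^2 + 2*t + 1))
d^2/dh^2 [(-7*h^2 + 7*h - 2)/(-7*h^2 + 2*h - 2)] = 10*(-49*h^3 + 42*h - 4)/(343*h^6 - 294*h^5 + 378*h^4 - 176*h^3 + 108*h^2 - 24*h + 8)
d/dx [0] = 0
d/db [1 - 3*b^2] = -6*b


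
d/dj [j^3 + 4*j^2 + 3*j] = 3*j^2 + 8*j + 3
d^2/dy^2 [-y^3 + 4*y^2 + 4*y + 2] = 8 - 6*y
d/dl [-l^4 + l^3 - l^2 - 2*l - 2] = -4*l^3 + 3*l^2 - 2*l - 2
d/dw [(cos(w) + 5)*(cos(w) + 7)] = -2*(cos(w) + 6)*sin(w)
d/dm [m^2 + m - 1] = 2*m + 1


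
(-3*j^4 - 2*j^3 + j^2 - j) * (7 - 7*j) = 21*j^5 - 7*j^4 - 21*j^3 + 14*j^2 - 7*j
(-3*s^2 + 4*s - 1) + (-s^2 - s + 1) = -4*s^2 + 3*s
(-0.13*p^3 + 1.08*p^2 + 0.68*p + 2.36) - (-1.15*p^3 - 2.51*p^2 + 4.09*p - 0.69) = 1.02*p^3 + 3.59*p^2 - 3.41*p + 3.05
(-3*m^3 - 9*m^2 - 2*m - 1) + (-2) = -3*m^3 - 9*m^2 - 2*m - 3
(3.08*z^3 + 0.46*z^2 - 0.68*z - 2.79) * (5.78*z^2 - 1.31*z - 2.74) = 17.8024*z^5 - 1.376*z^4 - 12.9722*z^3 - 16.4958*z^2 + 5.5181*z + 7.6446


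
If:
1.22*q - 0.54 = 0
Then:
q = 0.44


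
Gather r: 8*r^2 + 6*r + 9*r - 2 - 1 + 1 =8*r^2 + 15*r - 2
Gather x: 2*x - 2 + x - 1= 3*x - 3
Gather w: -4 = -4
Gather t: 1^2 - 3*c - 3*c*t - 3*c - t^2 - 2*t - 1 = -6*c - t^2 + t*(-3*c - 2)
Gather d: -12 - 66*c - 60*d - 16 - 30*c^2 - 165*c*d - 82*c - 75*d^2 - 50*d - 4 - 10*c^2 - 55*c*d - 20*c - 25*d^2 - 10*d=-40*c^2 - 168*c - 100*d^2 + d*(-220*c - 120) - 32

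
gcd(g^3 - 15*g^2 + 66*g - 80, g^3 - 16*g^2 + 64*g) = g - 8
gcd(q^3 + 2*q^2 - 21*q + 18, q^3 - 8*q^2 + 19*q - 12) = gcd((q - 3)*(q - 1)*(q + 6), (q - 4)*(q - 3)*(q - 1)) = q^2 - 4*q + 3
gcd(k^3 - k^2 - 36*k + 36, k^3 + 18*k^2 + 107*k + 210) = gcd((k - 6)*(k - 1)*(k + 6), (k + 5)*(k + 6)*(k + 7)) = k + 6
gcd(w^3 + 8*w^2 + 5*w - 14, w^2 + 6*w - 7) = w^2 + 6*w - 7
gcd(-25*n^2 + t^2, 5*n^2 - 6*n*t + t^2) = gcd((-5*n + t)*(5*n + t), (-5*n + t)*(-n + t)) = -5*n + t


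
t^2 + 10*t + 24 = (t + 4)*(t + 6)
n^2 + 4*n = n*(n + 4)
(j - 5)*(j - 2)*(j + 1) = j^3 - 6*j^2 + 3*j + 10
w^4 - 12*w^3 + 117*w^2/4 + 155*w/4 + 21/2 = (w - 7)*(w - 6)*(w + 1/2)^2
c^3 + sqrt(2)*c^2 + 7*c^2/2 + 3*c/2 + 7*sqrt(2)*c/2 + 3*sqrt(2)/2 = (c + 1/2)*(c + 3)*(c + sqrt(2))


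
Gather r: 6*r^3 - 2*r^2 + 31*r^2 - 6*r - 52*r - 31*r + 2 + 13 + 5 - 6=6*r^3 + 29*r^2 - 89*r + 14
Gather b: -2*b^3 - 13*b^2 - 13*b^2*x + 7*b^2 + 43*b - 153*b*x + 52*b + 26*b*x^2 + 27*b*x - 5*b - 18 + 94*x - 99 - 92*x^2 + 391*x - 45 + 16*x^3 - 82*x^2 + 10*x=-2*b^3 + b^2*(-13*x - 6) + b*(26*x^2 - 126*x + 90) + 16*x^3 - 174*x^2 + 495*x - 162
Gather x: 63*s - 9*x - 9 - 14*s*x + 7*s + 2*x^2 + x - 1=70*s + 2*x^2 + x*(-14*s - 8) - 10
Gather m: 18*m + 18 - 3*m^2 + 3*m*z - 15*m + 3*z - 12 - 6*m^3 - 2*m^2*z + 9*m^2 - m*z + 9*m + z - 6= -6*m^3 + m^2*(6 - 2*z) + m*(2*z + 12) + 4*z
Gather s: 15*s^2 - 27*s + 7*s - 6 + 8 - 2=15*s^2 - 20*s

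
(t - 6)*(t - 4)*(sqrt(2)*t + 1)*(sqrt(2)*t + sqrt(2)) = 2*t^4 - 18*t^3 + sqrt(2)*t^3 - 9*sqrt(2)*t^2 + 28*t^2 + 14*sqrt(2)*t + 48*t + 24*sqrt(2)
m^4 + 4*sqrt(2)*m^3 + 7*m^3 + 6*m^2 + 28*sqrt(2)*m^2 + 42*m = m*(m + 7)*(m + sqrt(2))*(m + 3*sqrt(2))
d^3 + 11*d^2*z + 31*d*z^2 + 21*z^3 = (d + z)*(d + 3*z)*(d + 7*z)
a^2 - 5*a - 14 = (a - 7)*(a + 2)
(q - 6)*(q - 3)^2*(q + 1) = q^4 - 11*q^3 + 33*q^2 - 9*q - 54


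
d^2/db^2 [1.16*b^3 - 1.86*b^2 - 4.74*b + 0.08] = 6.96*b - 3.72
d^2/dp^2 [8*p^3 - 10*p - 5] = 48*p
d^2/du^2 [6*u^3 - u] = 36*u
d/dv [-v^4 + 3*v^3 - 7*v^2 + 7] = v*(-4*v^2 + 9*v - 14)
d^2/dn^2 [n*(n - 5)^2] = 6*n - 20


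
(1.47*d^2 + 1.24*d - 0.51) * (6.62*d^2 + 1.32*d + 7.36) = 9.7314*d^4 + 10.1492*d^3 + 9.0798*d^2 + 8.4532*d - 3.7536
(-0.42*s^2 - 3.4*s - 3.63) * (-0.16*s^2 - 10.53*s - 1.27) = 0.0672*s^4 + 4.9666*s^3 + 36.9162*s^2 + 42.5419*s + 4.6101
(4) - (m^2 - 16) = 20 - m^2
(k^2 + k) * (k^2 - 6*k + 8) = k^4 - 5*k^3 + 2*k^2 + 8*k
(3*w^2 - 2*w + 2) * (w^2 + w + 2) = 3*w^4 + w^3 + 6*w^2 - 2*w + 4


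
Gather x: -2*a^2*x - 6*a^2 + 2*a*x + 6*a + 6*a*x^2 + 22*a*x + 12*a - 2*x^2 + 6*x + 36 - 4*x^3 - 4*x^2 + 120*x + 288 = -6*a^2 + 18*a - 4*x^3 + x^2*(6*a - 6) + x*(-2*a^2 + 24*a + 126) + 324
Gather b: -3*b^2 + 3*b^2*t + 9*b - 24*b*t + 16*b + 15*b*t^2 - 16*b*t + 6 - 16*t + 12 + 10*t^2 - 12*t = b^2*(3*t - 3) + b*(15*t^2 - 40*t + 25) + 10*t^2 - 28*t + 18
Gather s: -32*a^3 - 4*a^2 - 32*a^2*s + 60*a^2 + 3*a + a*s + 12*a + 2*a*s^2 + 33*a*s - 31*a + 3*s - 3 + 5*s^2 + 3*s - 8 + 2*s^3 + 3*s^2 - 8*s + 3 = -32*a^3 + 56*a^2 - 16*a + 2*s^3 + s^2*(2*a + 8) + s*(-32*a^2 + 34*a - 2) - 8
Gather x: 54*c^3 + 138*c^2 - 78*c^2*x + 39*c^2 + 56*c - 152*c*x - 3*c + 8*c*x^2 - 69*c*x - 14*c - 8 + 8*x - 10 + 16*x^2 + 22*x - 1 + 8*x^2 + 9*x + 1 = 54*c^3 + 177*c^2 + 39*c + x^2*(8*c + 24) + x*(-78*c^2 - 221*c + 39) - 18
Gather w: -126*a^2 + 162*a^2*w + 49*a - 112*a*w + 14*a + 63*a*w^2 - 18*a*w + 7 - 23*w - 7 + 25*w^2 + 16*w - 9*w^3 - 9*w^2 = -126*a^2 + 63*a - 9*w^3 + w^2*(63*a + 16) + w*(162*a^2 - 130*a - 7)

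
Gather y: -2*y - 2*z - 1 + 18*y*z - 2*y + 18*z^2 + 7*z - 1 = y*(18*z - 4) + 18*z^2 + 5*z - 2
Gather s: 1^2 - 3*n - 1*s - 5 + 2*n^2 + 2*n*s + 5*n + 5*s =2*n^2 + 2*n + s*(2*n + 4) - 4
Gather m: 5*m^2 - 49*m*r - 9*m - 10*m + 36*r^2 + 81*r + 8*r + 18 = 5*m^2 + m*(-49*r - 19) + 36*r^2 + 89*r + 18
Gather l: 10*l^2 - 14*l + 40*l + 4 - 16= 10*l^2 + 26*l - 12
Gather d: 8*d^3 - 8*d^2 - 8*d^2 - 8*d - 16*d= 8*d^3 - 16*d^2 - 24*d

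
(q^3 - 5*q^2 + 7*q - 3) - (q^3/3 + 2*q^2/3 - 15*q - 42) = 2*q^3/3 - 17*q^2/3 + 22*q + 39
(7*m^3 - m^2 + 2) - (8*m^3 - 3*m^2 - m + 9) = -m^3 + 2*m^2 + m - 7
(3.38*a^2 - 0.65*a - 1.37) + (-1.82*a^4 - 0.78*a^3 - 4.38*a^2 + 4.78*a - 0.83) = -1.82*a^4 - 0.78*a^3 - 1.0*a^2 + 4.13*a - 2.2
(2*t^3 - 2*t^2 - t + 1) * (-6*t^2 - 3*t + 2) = -12*t^5 + 6*t^4 + 16*t^3 - 7*t^2 - 5*t + 2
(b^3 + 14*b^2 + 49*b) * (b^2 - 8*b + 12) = b^5 + 6*b^4 - 51*b^3 - 224*b^2 + 588*b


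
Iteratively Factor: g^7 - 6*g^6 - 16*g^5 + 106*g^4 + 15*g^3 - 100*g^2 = (g + 1)*(g^6 - 7*g^5 - 9*g^4 + 115*g^3 - 100*g^2) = (g - 5)*(g + 1)*(g^5 - 2*g^4 - 19*g^3 + 20*g^2) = (g - 5)*(g + 1)*(g + 4)*(g^4 - 6*g^3 + 5*g^2) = g*(g - 5)*(g + 1)*(g + 4)*(g^3 - 6*g^2 + 5*g) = g*(g - 5)*(g - 1)*(g + 1)*(g + 4)*(g^2 - 5*g) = g*(g - 5)^2*(g - 1)*(g + 1)*(g + 4)*(g)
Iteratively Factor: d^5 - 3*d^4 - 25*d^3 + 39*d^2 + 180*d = (d + 3)*(d^4 - 6*d^3 - 7*d^2 + 60*d) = (d - 5)*(d + 3)*(d^3 - d^2 - 12*d) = (d - 5)*(d + 3)^2*(d^2 - 4*d) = d*(d - 5)*(d + 3)^2*(d - 4)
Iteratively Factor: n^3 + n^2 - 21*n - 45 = (n + 3)*(n^2 - 2*n - 15) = (n - 5)*(n + 3)*(n + 3)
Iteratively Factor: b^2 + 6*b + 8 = (b + 4)*(b + 2)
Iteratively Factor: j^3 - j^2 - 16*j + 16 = (j + 4)*(j^2 - 5*j + 4) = (j - 1)*(j + 4)*(j - 4)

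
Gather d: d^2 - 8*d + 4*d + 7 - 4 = d^2 - 4*d + 3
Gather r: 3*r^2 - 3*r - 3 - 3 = 3*r^2 - 3*r - 6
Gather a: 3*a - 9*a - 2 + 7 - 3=2 - 6*a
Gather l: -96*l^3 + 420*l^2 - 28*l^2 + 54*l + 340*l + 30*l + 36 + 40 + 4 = -96*l^3 + 392*l^2 + 424*l + 80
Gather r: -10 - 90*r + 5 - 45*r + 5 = -135*r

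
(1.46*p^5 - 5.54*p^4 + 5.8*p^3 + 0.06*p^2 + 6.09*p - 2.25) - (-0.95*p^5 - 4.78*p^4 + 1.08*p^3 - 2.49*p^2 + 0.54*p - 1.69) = 2.41*p^5 - 0.76*p^4 + 4.72*p^3 + 2.55*p^2 + 5.55*p - 0.56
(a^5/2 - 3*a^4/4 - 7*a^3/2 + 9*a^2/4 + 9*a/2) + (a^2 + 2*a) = a^5/2 - 3*a^4/4 - 7*a^3/2 + 13*a^2/4 + 13*a/2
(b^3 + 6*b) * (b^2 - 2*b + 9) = b^5 - 2*b^4 + 15*b^3 - 12*b^2 + 54*b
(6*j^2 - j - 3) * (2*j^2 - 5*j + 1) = 12*j^4 - 32*j^3 + 5*j^2 + 14*j - 3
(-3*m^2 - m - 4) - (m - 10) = -3*m^2 - 2*m + 6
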